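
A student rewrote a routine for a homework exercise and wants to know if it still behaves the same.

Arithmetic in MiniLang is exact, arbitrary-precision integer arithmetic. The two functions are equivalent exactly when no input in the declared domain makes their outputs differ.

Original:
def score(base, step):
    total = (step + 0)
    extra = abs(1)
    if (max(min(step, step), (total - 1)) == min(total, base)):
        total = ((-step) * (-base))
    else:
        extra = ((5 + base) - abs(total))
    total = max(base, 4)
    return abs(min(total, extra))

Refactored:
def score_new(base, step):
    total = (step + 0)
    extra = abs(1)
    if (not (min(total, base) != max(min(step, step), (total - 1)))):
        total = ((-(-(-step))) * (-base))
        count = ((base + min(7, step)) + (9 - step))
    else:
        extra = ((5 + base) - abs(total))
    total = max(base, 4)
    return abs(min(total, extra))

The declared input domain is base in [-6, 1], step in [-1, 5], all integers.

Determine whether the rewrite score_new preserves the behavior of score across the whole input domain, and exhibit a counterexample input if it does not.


The two versions differ — the changes include arithmetic usage differs; constant usage differs; boolean connective usage differs; comparison usage differs; statement counts differ; min/max/abs usage differs; local variable names differ.
As a probe, take base=-5, step=-1: score runs total=-1, then extra=1, then (max(min(step, step), (total - 1)) == min(total, base)) is false, then extra=-1, then total=4, then returns 1; score_new runs total=-1, then extra=1, then (not (min(total, base) != max(min(step, step), (total - 1)))) is false, then extra=-1, then total=4, then returns 1; both end at 1.
Every one of the 56 inputs gives matching results.
verdict: equivalent


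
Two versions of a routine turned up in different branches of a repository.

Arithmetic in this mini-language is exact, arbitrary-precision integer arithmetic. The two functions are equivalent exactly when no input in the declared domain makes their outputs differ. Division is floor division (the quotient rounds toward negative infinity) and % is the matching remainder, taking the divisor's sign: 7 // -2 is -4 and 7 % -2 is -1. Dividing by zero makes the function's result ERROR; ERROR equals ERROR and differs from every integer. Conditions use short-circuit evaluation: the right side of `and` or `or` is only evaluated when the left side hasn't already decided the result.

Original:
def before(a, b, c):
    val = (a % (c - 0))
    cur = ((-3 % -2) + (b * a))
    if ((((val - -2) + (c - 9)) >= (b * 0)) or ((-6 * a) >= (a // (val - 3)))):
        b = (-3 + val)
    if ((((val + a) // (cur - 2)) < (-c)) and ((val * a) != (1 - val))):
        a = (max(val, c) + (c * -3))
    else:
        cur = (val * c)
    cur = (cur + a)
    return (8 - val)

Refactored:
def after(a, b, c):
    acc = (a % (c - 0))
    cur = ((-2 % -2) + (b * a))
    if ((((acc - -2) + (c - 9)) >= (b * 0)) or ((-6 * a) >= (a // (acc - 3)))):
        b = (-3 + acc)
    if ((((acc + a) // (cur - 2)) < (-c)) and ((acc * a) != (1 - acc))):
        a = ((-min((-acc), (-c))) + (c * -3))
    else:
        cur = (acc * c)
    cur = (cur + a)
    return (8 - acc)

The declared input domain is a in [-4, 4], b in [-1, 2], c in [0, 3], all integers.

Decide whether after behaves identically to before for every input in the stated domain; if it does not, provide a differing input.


Take a=-3, b=-1, c=1.
before: val = 0; cur = 2; ((((val - -2) + (c - 9)) >= (b * 0)) or ((-6 * a) >= (a // (val - 3)))) -> true; b = -3; division by zero -> ERROR
after: acc = 0; cur = 3; ((((acc - -2) + (c - 9)) >= (b * 0)) or ((-6 * a) >= (a // (acc - 3)))) -> true; b = -3; ((((acc + a) // (cur - 2)) < (-c)) and ((acc * a) != (1 - acc))) -> true; a = -2; cur = 1; return 8
ERROR vs 8 — the two versions disagree here.
verdict: not equivalent; witness: a=-3, b=-1, c=1


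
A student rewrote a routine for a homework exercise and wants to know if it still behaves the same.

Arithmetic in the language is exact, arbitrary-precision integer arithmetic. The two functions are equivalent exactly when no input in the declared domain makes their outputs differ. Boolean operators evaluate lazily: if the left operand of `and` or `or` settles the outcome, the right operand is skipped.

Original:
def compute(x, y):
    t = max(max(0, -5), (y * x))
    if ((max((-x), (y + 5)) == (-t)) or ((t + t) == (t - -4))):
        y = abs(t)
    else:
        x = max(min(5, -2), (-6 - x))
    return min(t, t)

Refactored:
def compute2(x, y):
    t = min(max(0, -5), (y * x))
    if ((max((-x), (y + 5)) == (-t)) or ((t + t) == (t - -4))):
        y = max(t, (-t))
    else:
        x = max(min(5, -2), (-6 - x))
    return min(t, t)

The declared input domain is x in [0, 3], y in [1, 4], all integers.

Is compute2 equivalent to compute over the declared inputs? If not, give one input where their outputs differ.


These are not equivalent — on x=1, y=1 the outputs split (1 vs 0).
compute: t=1, then ((max((-x), (y + 5)) == (-t)) or ((t + t) == (t - -4))) is false, then x=-2, then returns 1
compute2: t=0, then ((max((-x), (y + 5)) == (-t)) or ((t + t) == (t - -4))) is false, then x=-2, then returns 0
verdict: not equivalent; witness: x=1, y=1


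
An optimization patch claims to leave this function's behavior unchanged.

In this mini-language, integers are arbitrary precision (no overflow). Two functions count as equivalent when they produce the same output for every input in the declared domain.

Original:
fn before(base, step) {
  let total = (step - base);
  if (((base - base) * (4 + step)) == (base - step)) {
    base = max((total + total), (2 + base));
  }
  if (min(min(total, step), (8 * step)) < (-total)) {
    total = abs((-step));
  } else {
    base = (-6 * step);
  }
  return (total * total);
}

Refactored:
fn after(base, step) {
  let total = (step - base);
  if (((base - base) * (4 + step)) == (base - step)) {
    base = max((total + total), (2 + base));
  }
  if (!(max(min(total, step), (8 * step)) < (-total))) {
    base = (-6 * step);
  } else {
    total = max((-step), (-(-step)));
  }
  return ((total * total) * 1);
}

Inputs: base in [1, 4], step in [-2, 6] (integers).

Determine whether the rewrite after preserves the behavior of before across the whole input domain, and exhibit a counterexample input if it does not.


Consider the input base=3, step=1.
before: total = -2; (((base - base) * (4 + step)) == (base - step)) -> false; (min(min(total, step), (8 * step)) < (-total)) -> true; total = 1; return 1
after: total = -2; (((base - base) * (4 + step)) == (base - step)) -> false; (!(max(min(total, step), (8 * step)) < (-total))) -> true; base = -6; return 4
1 against 4: the behavior changed.
verdict: not equivalent; witness: base=3, step=1


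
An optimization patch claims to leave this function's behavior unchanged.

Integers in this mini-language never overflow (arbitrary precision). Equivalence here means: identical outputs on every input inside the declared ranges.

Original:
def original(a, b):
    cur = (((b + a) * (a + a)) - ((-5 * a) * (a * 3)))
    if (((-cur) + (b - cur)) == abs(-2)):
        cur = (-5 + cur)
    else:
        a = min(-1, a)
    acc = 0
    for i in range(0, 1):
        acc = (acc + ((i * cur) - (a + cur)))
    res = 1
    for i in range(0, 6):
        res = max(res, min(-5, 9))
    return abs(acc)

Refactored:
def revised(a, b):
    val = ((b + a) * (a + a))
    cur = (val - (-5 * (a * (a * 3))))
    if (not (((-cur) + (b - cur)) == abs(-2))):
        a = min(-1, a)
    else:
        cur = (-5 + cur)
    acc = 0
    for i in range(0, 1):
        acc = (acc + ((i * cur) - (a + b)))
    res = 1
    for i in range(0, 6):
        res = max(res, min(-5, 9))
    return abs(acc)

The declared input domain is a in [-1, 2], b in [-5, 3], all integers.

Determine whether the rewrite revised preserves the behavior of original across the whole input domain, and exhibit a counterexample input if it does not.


Run the pair on a=-1, b=-5.
original: cur=27, then (((-cur) + (b - cur)) == abs(-2)) is false, then a=-1, then acc=0, then (i=0), then acc=-26, then res=1, then (i=0), then res=1, then (i=1), then res=1, then (i=2), then res=1, then (i=3), then res=1, then (i=4), then res=1, then (i=5), then res=1, then returns 26
revised: val=12, then cur=27, then (not (((-cur) + (b - cur)) == abs(-2))) is true, then a=-1, then acc=0, then (i=0), then acc=6, then res=1, then (i=0), then res=1, then (i=1), then res=1, then (i=2), then res=1, then (i=3), then res=1, then (i=4), then res=1, then (i=5), then res=1, then returns 6
26 against 6: the behavior changed.
verdict: not equivalent; witness: a=-1, b=-5


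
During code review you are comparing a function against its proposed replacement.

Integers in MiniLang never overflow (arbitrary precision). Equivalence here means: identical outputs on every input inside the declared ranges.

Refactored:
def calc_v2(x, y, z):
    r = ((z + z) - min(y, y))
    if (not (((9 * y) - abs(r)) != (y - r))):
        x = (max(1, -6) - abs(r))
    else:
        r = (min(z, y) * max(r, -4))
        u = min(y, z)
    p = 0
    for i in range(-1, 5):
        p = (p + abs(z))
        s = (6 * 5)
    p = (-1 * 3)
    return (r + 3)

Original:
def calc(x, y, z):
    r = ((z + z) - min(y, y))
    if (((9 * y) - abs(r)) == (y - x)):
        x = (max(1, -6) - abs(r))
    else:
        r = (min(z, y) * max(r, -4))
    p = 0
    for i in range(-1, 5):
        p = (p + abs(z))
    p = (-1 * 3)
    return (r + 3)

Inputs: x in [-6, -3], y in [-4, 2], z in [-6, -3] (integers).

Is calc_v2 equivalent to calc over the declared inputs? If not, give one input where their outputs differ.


Consider the input x=-6, y=2, z=-4.
calc: r = -10; (((9 * y) - abs(r)) == (y - x)) -> true; x = -9; p = 0; [i=-1]; p = 4; [i=0]; p = 8; [i=1]; p = 12; [i=2]; p = 16; [i=3]; p = 20; [i=4]; p = 24; p = -3; return -7
calc_v2: r = -10; (not (((9 * y) - abs(r)) != (y - r))) -> false; r = 16; u = -4; p = 0; [i=-1]; p = 4; s = 30; [i=0]; p = 8; s = 30; [i=1]; p = 12; s = 30; [i=2]; p = 16; s = 30; [i=3]; p = 20; s = 30; [i=4]; p = 24; s = 30; p = -3; return 19
-7 and 19 differ, so these are not the same function on this domain.
verdict: not equivalent; witness: x=-6, y=2, z=-4


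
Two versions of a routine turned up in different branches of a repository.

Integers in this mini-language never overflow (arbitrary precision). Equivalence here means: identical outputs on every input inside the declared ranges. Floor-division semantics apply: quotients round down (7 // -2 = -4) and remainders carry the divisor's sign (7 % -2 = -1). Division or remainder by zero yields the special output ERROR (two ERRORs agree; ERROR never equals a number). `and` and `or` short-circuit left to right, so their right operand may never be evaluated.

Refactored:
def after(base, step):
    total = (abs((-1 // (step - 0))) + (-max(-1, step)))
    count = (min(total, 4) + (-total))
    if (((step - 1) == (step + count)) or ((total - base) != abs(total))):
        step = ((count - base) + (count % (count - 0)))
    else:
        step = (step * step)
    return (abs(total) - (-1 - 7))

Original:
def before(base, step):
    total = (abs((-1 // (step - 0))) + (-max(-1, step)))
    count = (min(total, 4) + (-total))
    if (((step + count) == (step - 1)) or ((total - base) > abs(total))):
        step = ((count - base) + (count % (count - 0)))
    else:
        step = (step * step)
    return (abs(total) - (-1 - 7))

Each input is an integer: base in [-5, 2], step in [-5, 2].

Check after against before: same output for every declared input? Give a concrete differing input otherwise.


There is a counterexample at base=-1, step=2: 9 on one side, ERROR on the other.
before: total := -1 | count := 0 | (((step + count) == (step - 1)) or ((total - base) > abs(total))): false | step := 4 | result 9
after: total := -1 | count := 0 | (((step - 1) == (step + count)) or ((total - base) != abs(total))): true | divide-by-zero, output ERROR
verdict: not equivalent; witness: base=-1, step=2


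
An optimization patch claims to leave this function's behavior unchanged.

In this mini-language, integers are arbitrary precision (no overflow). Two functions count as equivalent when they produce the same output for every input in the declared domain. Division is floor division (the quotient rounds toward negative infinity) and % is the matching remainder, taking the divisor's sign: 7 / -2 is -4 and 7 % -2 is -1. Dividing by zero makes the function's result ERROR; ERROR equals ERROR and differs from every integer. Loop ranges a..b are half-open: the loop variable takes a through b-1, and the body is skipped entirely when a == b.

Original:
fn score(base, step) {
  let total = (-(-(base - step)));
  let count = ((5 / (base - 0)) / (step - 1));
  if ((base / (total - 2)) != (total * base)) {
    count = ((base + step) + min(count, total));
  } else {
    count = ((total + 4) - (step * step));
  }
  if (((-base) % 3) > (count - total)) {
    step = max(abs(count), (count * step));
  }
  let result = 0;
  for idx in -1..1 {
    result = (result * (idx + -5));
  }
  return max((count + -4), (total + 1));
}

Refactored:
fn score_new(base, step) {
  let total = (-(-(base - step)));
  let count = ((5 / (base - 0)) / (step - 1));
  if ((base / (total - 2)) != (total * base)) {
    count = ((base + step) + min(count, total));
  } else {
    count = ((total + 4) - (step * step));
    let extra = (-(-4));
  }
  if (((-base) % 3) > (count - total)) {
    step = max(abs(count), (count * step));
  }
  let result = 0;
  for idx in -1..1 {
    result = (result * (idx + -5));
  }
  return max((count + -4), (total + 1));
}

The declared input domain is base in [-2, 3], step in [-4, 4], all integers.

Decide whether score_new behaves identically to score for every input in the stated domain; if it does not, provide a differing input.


The two versions differ — the changes include local variable names differ; and constant usage differs; and statement counts differ.
One worked example (base=-1, step=-1) — score: total=0, then count=2, then ((base / (total - 2)) != (total * base)) is false, then count=3, then (((-base) % 3) > (count - total)) is false, then result=0, then (idx=-1), then result=0, then (idx=0), then result=0, then returns 1; score_new: total=0, then count=2, then ((base / (total - 2)) != (total * base)) is false, then count=3, then extra=4, then (((-base) % 3) > (count - total)) is false, then result=0, then (idx=-1), then result=0, then (idx=0), then result=0, then returns 1; agreement on 1.
Every one of the 54 inputs gives matching results.
verdict: equivalent


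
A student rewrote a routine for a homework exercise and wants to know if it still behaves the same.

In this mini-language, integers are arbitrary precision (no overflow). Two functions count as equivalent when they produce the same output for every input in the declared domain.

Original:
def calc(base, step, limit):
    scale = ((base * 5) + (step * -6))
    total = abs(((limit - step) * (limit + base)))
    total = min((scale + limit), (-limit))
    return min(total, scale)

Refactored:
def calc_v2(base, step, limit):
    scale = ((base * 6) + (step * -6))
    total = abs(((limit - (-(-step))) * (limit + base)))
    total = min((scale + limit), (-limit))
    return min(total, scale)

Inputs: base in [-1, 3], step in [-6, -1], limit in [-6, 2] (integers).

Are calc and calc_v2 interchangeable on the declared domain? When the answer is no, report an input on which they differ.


There is a counterexample at base=-1, step=-2, limit=-6: 1 on one side, 0 on the other.
calc: scale becomes 7; next total becomes 28; next total becomes 1; next final value 1
calc_v2: scale becomes 6; next total becomes 28; next total becomes 0; next final value 0
verdict: not equivalent; witness: base=-1, step=-2, limit=-6


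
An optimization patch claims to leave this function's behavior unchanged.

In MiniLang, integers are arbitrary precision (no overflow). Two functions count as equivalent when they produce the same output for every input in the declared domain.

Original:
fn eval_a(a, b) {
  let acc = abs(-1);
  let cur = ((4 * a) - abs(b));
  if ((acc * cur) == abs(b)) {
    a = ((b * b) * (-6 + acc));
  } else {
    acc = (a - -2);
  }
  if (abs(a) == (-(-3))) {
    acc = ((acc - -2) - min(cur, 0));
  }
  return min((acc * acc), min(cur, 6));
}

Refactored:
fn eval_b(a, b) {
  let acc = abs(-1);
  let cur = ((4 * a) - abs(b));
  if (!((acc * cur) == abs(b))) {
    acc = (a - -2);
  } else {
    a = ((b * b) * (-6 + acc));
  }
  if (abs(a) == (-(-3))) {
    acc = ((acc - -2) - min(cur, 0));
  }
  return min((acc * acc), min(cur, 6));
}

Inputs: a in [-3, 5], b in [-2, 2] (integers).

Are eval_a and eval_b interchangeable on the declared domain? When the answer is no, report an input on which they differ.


Differences: boolean connective usage differs — yet all 45 inputs agree.
verdict: equivalent


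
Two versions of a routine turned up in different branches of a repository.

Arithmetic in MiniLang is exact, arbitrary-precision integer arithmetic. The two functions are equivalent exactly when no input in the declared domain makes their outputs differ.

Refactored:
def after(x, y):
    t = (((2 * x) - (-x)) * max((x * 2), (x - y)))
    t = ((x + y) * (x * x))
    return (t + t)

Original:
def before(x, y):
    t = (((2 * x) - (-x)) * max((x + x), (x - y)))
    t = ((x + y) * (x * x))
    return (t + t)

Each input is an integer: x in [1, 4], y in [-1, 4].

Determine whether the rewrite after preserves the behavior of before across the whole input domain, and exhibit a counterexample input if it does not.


Differences: constant usage differs; arithmetic usage differs — yet all 24 inputs agree.
verdict: equivalent


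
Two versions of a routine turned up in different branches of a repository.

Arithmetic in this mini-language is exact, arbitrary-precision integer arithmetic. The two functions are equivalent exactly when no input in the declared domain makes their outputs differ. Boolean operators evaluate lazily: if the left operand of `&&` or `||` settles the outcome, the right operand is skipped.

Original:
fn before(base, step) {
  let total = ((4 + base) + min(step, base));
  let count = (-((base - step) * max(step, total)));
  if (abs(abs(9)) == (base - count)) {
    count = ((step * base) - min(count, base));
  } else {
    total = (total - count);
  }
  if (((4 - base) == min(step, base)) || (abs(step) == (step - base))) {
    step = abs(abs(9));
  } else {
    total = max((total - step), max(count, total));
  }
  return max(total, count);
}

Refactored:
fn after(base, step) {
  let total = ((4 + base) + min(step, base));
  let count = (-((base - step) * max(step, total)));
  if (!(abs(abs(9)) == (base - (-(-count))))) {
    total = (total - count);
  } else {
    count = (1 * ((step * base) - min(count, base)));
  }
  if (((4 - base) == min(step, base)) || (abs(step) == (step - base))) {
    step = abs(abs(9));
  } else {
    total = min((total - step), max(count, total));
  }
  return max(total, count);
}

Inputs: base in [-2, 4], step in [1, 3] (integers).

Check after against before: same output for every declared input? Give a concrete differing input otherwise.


There is a counterexample at base=1, step=1: 6 on one side, 5 on the other.
before: total := 6 | count := 0 | (abs(abs(9)) == (base - count)): false | total := 6 | (((4 - base) == min(step, base)) || (abs(step) == (step - base))): false | total := 6 | result 6
after: total := 6 | count := 0 | (!(abs(abs(9)) == (base - (-(-count))))): true | total := 6 | (((4 - base) == min(step, base)) || (abs(step) == (step - base))): false | total := 5 | result 5
verdict: not equivalent; witness: base=1, step=1


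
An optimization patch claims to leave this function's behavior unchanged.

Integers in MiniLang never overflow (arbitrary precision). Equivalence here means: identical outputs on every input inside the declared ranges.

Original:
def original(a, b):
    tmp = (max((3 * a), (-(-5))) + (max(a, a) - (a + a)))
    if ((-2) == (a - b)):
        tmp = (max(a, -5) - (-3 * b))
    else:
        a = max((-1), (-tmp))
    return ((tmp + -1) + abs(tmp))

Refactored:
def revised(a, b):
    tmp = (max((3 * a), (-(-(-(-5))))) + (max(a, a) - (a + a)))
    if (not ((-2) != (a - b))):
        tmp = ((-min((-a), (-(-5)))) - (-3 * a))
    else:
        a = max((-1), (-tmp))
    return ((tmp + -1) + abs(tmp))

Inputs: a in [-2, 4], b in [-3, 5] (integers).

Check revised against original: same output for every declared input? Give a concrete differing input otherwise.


Take a=-1, b=1.
original: tmp = 6; ((-2) == (a - b)) -> true; tmp = 2; return 3
revised: tmp = 6; (not ((-2) != (a - b))) -> true; tmp = -4; return -1
3 vs -1 — the two versions disagree here.
verdict: not equivalent; witness: a=-1, b=1


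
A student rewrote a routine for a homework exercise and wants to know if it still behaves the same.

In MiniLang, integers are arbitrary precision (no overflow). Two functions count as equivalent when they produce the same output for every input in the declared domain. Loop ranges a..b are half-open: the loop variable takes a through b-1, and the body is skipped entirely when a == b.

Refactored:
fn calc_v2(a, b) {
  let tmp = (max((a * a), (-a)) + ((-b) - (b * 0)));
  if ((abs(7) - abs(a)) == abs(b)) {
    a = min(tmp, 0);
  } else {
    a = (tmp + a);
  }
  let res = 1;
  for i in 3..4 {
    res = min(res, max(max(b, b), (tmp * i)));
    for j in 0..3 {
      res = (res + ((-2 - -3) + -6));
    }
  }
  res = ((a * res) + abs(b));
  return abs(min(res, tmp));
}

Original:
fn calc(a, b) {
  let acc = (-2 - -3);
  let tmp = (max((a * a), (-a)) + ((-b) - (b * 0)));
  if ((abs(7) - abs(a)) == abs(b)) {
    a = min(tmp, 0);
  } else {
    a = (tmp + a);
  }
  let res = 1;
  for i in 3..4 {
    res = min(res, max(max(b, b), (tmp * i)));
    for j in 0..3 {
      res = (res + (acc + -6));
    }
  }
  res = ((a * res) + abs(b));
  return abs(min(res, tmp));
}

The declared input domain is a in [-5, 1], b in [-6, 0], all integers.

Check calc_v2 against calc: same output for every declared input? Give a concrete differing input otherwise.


The two versions differ — the changes include local variable names differ; statement counts differ.
Spot check at a=-5, b=-1 — calc: acc = 1; tmp = 26; ((abs(7) - abs(a)) == abs(b)) -> false; a = 21; res = 1; [i=3]; res = 1; [j=0]; res = -4; [j=1]; res = -9; [j=2]; res = -14; res = -293; return 293. calc_v2: tmp = 26; ((abs(7) - abs(a)) == abs(b)) -> false; a = 21; res = 1; [i=3]; res = 1; [j=0]; res = -4; [j=1]; res = -9; [j=2]; res = -14; res = -293; return 293. Both give 293.
An exhaustive pass over the 49 declared inputs shows identical outputs.
verdict: equivalent


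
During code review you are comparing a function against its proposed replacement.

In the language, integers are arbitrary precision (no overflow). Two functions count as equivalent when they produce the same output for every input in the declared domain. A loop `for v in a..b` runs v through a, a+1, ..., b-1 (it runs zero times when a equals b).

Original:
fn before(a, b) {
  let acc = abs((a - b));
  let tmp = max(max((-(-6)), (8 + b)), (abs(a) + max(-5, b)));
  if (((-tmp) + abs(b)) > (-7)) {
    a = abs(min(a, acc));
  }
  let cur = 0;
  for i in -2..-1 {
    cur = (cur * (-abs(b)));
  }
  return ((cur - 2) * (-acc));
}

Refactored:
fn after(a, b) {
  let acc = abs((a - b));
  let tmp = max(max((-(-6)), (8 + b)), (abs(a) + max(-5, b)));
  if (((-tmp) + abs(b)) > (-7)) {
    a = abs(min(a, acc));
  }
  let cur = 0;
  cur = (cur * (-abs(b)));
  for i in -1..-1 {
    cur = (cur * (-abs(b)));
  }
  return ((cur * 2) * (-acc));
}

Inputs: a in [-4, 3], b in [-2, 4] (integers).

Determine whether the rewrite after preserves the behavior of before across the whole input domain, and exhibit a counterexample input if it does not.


Run the pair on a=-4, b=-2.
before: acc := 2 | tmp := 6 | (((-tmp) + abs(b)) > (-7)): true | a := 4 | cur := 0 | iter i=-2: | cur := 0 | result 4
after: acc := 2 | tmp := 6 | (((-tmp) + abs(b)) > (-7)): true | a := 4 | cur := 0 | cur := 0 | loop over i: empty range | result 0
4 against 0: the behavior changed.
verdict: not equivalent; witness: a=-4, b=-2


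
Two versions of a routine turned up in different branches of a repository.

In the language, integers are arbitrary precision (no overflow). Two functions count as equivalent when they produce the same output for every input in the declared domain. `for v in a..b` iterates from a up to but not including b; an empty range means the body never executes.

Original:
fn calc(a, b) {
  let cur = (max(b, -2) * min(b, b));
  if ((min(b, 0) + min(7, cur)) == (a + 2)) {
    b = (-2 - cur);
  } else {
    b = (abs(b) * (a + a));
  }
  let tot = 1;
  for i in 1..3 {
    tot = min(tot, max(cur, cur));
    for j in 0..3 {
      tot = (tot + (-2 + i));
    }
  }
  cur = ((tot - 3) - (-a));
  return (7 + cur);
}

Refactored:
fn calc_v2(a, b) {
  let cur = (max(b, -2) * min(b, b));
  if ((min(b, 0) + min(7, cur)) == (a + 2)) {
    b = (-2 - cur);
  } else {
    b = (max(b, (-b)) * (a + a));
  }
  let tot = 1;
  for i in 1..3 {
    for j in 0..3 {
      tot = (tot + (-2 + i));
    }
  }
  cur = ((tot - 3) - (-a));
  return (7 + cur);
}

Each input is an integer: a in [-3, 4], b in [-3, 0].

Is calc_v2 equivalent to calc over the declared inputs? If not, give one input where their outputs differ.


Input a=-3, b=0: -2 from calc versus -1 from calc_v2.
verdict: not equivalent; witness: a=-3, b=0


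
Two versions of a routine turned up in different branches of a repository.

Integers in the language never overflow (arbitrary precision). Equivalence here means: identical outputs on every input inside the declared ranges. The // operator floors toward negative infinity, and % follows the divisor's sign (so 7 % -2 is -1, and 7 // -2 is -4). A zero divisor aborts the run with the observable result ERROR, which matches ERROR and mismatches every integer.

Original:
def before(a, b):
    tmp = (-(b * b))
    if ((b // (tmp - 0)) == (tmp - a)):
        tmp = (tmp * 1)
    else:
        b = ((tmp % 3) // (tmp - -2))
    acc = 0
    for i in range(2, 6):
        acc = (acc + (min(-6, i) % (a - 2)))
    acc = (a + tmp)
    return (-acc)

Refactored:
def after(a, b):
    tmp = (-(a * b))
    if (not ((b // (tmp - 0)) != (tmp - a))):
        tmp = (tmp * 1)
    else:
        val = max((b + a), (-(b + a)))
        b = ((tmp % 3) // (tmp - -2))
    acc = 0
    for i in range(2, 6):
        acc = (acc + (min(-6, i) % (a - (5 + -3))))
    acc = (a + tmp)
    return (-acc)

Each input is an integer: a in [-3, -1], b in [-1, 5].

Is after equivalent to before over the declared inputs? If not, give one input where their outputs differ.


At a=-3, b=-1: before gives 4, after gives 6.
verdict: not equivalent; witness: a=-3, b=-1


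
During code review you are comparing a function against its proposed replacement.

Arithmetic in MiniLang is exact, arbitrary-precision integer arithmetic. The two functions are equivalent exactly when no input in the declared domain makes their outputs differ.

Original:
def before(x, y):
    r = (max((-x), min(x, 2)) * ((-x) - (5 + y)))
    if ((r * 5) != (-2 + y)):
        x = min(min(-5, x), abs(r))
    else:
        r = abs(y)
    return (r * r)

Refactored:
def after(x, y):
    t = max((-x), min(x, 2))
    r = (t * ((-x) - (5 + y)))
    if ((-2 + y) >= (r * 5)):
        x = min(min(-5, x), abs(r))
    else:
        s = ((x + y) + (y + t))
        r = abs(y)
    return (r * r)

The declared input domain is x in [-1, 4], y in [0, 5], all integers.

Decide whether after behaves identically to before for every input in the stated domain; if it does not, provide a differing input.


Run the pair on x=0, y=1.
before: r := 0 | ((r * 5) != (-2 + y)): true | x := -5 | result 0
after: t := 0 | r := 0 | ((-2 + y) >= (r * 5)): false | s := 2 | r := 1 | result 1
0 against 1: the behavior changed.
verdict: not equivalent; witness: x=0, y=1


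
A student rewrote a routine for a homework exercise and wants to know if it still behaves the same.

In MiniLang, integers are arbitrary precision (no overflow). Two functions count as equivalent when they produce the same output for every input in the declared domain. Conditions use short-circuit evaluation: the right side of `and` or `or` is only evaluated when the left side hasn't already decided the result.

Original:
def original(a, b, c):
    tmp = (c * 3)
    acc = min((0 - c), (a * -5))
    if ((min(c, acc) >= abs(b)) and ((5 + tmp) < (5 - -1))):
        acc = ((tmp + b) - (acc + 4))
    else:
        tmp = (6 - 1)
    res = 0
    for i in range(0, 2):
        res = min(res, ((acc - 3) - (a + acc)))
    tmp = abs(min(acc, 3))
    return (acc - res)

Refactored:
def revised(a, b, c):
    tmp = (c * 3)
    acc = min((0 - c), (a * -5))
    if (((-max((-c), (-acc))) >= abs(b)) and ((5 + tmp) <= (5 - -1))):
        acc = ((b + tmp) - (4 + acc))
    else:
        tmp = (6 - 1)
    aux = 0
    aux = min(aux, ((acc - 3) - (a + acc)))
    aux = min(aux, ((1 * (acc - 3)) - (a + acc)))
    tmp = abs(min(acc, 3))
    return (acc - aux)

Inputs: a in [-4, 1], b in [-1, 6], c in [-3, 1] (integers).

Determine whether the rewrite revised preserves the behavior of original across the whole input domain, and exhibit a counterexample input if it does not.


Equivalent. Although `((5 + tmp) < (5 - -1))` became `((5 + tmp) <= (5 - -1))`, no input in the stated domain can expose it.
Every one of the 240 inputs gives matching results.
Spot check at a=-3, b=6, c=-2 — original: tmp becomes -6; next acc becomes 2; next ((min(c, acc) >= abs(b)) and ((5 + tmp) < (5 - -1))) evaluates to false; next tmp becomes 5; next res becomes 0; next at i=0:; next res becomes 0; next at i=1:; next res becomes 0; next tmp becomes 2; next final value 2. revised: tmp becomes -6; next acc becomes 2; next (((-max((-c), (-acc))) >= abs(b)) and ((5 + tmp) <= (5 - -1))) evaluates to false; next tmp becomes 5; next aux becomes 0; next aux becomes 0; next aux becomes 0; next tmp becomes 2; next final value 2. Both give 2.
verdict: equivalent


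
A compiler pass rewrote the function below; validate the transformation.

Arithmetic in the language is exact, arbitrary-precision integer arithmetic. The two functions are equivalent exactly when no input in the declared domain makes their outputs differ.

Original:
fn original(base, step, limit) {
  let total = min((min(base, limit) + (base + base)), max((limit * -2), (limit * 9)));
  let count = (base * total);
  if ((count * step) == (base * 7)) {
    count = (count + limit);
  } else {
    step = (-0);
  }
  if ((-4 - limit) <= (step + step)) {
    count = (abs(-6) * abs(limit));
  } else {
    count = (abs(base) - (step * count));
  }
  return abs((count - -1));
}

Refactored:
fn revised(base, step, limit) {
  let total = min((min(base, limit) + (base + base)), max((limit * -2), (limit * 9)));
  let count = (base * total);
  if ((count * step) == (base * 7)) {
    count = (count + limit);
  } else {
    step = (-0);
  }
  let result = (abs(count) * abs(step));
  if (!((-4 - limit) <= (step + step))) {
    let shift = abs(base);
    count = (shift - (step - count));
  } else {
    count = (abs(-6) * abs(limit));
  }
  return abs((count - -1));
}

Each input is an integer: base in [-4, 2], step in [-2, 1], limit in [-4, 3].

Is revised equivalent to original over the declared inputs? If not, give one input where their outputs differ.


Run the pair on base=-2, step=-1, limit=-3.
original: total := -7 | count := 14 | ((count * step) == (base * 7)): true | count := 11 | ((-4 - limit) <= (step + step)): false | count := 13 | result 14
revised: total := -7 | count := 14 | ((count * step) == (base * 7)): true | count := 11 | result := 11 | (!((-4 - limit) <= (step + step))): true | shift := 2 | count := 14 | result 15
14 and 15 differ, so these are not the same function on this domain.
verdict: not equivalent; witness: base=-2, step=-1, limit=-3


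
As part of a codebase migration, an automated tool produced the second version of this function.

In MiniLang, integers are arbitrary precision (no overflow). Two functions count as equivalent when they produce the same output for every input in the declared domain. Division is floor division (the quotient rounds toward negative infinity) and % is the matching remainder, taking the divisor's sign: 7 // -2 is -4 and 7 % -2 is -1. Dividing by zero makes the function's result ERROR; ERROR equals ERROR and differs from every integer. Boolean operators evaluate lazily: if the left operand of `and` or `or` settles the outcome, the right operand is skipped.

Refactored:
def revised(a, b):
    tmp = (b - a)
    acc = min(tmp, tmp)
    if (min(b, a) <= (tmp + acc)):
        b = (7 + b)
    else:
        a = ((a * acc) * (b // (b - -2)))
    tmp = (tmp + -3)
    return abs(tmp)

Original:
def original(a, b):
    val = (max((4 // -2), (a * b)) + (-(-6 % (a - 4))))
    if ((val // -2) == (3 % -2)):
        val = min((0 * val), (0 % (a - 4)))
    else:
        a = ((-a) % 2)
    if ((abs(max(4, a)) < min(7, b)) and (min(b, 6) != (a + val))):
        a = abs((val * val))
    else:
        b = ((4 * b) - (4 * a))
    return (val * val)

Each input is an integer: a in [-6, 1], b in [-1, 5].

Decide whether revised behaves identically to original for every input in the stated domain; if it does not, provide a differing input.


Run the pair on a=-6, b=-1.
original: val becomes 12; next ((val // -2) == (3 % -2)) evaluates to false; next a becomes 0; next ((abs(max(4, a)) < min(7, b)) and (min(b, 6) != (a + val))) evaluates to false; next b becomes -4; next final value 144
revised: tmp becomes 5; next acc becomes 5; next (min(b, a) <= (tmp + acc)) evaluates to true; next b becomes 6; next tmp becomes 2; next final value 2
144 vs 2 — the two versions disagree here.
verdict: not equivalent; witness: a=-6, b=-1


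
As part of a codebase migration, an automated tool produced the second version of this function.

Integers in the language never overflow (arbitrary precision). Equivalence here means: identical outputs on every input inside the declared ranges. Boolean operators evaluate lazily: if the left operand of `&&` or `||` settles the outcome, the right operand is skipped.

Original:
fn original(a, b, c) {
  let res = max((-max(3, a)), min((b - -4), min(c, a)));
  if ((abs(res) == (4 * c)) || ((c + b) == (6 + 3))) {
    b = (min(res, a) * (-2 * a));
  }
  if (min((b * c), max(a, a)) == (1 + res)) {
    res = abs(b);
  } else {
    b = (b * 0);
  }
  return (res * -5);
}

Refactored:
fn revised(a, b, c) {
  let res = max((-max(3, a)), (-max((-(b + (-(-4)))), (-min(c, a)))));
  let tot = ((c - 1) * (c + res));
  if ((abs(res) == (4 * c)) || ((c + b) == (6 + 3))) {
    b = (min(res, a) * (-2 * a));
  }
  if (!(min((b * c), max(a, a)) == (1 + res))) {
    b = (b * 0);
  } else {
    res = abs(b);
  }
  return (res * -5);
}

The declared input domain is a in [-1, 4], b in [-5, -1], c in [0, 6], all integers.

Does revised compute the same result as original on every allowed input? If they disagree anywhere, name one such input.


Reading the diff, among the changes: boolean connective usage differs, plus statement counts differ, plus arithmetic usage differs, plus min/max/abs usage differs, plus constant usage differs, plus local variable names differ.
One worked example (a=-1, b=-4, c=5) — original: res := -1 | ((abs(res) == (4 * c)) || ((c + b) == (6 + 3))): false | (min((b * c), max(a, a)) == (1 + res)): false | b := 0 | result 5; revised: res := -1 | tot := 16 | ((abs(res) == (4 * c)) || ((c + b) == (6 + 3))): false | (!(min((b * c), max(a, a)) == (1 + res))): true | b := 0 | result 5; agreement on 5.
Across all 210 domain points the two functions coincide.
verdict: equivalent


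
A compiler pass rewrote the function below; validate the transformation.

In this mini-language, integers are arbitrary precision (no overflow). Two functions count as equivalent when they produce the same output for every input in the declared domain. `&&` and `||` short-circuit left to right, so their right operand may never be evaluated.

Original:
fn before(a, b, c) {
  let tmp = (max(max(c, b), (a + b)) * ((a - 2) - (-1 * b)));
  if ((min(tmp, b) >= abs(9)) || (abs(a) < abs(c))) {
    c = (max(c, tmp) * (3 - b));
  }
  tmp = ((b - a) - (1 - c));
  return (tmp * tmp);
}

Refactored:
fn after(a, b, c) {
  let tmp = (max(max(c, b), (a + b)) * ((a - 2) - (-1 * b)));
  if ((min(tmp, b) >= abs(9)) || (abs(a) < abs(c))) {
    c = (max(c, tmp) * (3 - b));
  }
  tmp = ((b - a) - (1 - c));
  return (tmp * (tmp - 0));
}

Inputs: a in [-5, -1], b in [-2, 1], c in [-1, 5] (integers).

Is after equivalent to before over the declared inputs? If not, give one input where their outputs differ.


The two are interchangeable: constant usage differs, plus arithmetic usage differs, and every declared input agrees.
As a probe, take a=-5, b=0, c=2: before runs tmp becomes -14; next ((min(tmp, b) >= abs(9)) || (abs(a) < abs(c))) evaluates to false; next tmp becomes 6; next final value 36; after runs tmp becomes -14; next ((min(tmp, b) >= abs(9)) || (abs(a) < abs(c))) evaluates to false; next tmp becomes 6; next final value 36; both end at 36.
Sweeping the whole domain (140 inputs) finds no disagreement.
verdict: equivalent


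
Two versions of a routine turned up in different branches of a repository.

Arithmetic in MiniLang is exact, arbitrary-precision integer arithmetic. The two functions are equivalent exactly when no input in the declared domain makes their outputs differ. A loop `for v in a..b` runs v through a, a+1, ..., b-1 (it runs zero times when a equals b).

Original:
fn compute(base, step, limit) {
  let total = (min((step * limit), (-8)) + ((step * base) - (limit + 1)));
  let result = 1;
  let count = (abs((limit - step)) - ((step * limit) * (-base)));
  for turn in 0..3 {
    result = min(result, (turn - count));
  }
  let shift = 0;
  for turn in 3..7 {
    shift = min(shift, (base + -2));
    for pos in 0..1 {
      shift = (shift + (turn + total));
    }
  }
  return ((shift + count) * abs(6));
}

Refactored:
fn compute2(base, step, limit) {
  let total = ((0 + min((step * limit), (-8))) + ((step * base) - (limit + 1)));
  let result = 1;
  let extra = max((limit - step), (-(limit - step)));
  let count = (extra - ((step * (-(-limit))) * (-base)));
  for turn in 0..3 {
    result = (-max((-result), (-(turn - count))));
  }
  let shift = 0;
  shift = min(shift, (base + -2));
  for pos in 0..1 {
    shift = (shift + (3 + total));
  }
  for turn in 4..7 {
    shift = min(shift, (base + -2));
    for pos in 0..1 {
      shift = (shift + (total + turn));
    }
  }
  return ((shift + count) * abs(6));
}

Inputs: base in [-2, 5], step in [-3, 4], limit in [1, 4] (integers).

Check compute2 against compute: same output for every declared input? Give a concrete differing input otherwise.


Side by side, the visible changes include: constant usage differs; and statement counts differ; and min/max/abs usage differs; and arithmetic usage differs; and loop structure differs; and local variable names differ.
Spot check at base=-1, step=1, limit=3 — compute: total = -13; result = 1; count = -1; [turn=0]; result = 1; [turn=1]; result = 1; [turn=2]; result = 1; shift = 0; [turn=3]; shift = -3; [pos=0]; shift = -13; [turn=4]; shift = -13; [pos=0]; shift = -22; [turn=5]; shift = -22; [pos=0]; shift = -30; [turn=6]; shift = -30; [pos=0]; shift = -37; return -228. compute2: total = -13; result = 1; extra = 2; count = -1; [turn=0]; result = 1; [turn=1]; result = 1; [turn=2]; result = 1; shift = 0; shift = -3; [pos=0]; shift = -13; [turn=4]; shift = -13; [pos=0]; shift = -22; [turn=5]; shift = -22; [pos=0]; shift = -30; [turn=6]; shift = -30; [pos=0]; shift = -37; return -228. Both give -228.
An exhaustive pass over the 256 declared inputs shows identical outputs.
verdict: equivalent


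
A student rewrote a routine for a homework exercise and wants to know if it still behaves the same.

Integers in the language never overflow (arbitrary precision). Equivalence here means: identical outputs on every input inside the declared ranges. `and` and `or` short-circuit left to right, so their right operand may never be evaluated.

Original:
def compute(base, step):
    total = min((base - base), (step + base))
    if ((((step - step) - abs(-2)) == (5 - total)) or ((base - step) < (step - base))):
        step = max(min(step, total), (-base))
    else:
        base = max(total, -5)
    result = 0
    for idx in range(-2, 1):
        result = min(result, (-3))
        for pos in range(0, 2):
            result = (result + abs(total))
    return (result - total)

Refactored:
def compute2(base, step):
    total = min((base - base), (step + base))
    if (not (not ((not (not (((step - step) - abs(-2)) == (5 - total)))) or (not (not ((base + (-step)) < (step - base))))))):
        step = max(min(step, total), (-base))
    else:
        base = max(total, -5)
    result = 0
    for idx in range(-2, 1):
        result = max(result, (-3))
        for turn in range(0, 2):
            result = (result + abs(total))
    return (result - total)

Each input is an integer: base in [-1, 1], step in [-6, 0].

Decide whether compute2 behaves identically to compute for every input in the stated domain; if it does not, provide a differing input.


Try base=-1, step=-6.
compute: total := -7 | ((((step - step) - abs(-2)) == (5 - total)) or ((base - step) < (step - base))): false | base := -5 | result := 0 | iter idx=-2: | result := -3 | iter pos=0: | result := 4 | iter pos=1: | result := 11 | iter idx=-1: | result := -3 | iter pos=0: | result := 4 | iter pos=1: | result := 11 | iter idx=0: | result := -3 | iter pos=0: | result := 4 | iter pos=1: | result := 11 | result 18
compute2: total := -7 | (not (not ((not (not (((step - step) - abs(-2)) == (5 - total)))) or (not (not ((base + (-step)) < (step - base))))))): false | base := -5 | result := 0 | iter idx=-2: | result := 0 | iter turn=0: | result := 7 | iter turn=1: | result := 14 | iter idx=-1: | result := 14 | iter turn=0: | result := 21 | iter turn=1: | result := 28 | iter idx=0: | result := 28 | iter turn=0: | result := 35 | iter turn=1: | result := 42 | result 49
18 != 49, so the rewrite changes behavior.
verdict: not equivalent; witness: base=-1, step=-6
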